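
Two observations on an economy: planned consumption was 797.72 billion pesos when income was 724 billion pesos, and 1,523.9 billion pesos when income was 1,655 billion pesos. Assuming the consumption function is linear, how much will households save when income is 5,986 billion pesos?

S = 1083.92

MPC = (1523.9 − 797.72)/(1655 − 724) = 726.18/931 = 0.78
a = 797.72 − 0.78(724) = 797.72 − 564.72 = 233
C = 233 + 0.78(5986) = 4902.08
S = 5986 − 4902.08 = 1083.92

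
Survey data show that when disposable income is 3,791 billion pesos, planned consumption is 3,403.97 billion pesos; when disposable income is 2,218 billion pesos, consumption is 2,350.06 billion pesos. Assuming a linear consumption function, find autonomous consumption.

MPC = ΔC/ΔY = (3403.97 − 2350.06)/(3791 − 2218) = 1053.91/1573 = 0.67
a = C − MPC·Y = 2350.06 − 0.67(2218) = 2350.06 − 1486.06 = 864

a = 864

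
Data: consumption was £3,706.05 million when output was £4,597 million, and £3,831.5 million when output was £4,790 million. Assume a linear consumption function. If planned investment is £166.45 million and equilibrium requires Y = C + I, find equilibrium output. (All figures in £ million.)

MPC = (3831.5 − 3706.05)/(4790 − 4597) = 125.45/193 = 0.65
a = 3706.05 − 0.65(4597) = 718
Equilibrium: Y = 718 + 0.65Y + 166.45
0.35Y = 884.45, so Y = 884.45/0.35 = 2527

Y = 2527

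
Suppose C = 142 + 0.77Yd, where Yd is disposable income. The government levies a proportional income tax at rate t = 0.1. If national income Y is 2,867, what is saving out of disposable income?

S = 451.469

Yd = (1 − 0.1)(2867) = 0.9(2867) = 2580.3
C = 142 + 0.77(2580.3) = 142 + 1986.831 = 2128.831
S = Yd − C = 2580.3 − 2128.831 = 451.469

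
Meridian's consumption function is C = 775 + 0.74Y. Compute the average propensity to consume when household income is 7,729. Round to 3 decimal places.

C = 775 + 0.74(7729) = 6494.46
APC = C/Y = 6494.46/7729 = 0.840

APC = 0.840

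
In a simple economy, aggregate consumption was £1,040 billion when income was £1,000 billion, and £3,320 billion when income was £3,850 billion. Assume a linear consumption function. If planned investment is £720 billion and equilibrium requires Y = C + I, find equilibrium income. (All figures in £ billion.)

Y = 4800

MPC = (3320 − 1040)/(3850 − 1000) = 2280/2850 = 0.8
a = 1040 − 0.8(1000) = 240
Equilibrium: Y = 240 + 0.8Y + 720
0.2Y = 960, so Y = 960/0.2 = 4800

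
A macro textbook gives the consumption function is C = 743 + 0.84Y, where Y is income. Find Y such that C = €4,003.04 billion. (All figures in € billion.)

Y = 3881

743 + 0.84Y = 4003.04
0.84Y = 3260.04, so Y = 3260.04/0.84 = 3881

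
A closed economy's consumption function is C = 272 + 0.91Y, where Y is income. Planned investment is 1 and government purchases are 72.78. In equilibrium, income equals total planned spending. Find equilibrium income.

Y = C + I + G = 272 + 0.91Y + 1 + 72.78
Y − 0.91Y = 345.78
0.09Y = 345.78, so Y = 345.78/0.09 = 3842

Y = 3842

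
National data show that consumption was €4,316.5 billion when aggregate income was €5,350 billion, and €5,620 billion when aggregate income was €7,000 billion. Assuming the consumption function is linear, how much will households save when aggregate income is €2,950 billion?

MPC = (5620 − 4316.5)/(7000 − 5350) = 1303.5/1650 = 0.79
a = 4316.5 − 0.79(5350) = 4316.5 − 4226.5 = 90
C = 90 + 0.79(2950) = 2420.5
S = 2950 − 2420.5 = 529.5

S = 529.5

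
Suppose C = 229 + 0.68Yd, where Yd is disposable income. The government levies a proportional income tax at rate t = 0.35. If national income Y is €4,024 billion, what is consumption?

C = 2007.608

Yd = (1 − 0.35)(4024) = 0.65(4024) = 2615.6
C = 229 + 0.68(2615.6) = 229 + 1778.608 = 2007.608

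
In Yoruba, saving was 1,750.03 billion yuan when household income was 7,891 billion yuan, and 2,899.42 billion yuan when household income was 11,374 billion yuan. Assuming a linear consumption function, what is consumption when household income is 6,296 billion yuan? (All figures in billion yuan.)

C = 5072.32

MPS = ΔS/ΔY = (2899.42 − 1750.03)/(11374 − 7891) = 1149.39/3483 = 0.33
MPC = 1 − MPS = 0.67
Autonomous saving = 1750.03 − 0.33(7891) = -854, so a = 854
C = 854 + 0.67(6296) = 854 + 4218.32 = 5072.32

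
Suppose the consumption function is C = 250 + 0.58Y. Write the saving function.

S = -250 + 0.42Y

S = Y − C = Y − (250 + 0.58Y) = -250 + (1 − 0.58)Y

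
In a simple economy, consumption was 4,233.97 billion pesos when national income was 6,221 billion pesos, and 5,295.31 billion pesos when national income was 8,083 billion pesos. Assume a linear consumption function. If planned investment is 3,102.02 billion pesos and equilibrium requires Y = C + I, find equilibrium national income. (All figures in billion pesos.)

MPC = (5295.31 − 4233.97)/(8083 − 6221) = 1061.34/1862 = 0.57
a = 4233.97 − 0.57(6221) = 688
Equilibrium: Y = 688 + 0.57Y + 3102.02
0.43Y = 3790.02, so Y = 3790.02/0.43 = 8814

Y = 8814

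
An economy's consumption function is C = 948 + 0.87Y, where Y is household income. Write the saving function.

S = -948 + 0.13Y

S = Y − C = Y − (948 + 0.87Y) = -948 + (1 − 0.87)Y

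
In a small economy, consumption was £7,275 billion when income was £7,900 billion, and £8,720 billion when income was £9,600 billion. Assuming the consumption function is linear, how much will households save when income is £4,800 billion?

S = 160

MPC = (8720 − 7275)/(9600 − 7900) = 1445/1700 = 0.85
a = 7275 − 0.85(7900) = 7275 − 6715 = 560
C = 560 + 0.85(4800) = 4640
S = 4800 − 4640 = 160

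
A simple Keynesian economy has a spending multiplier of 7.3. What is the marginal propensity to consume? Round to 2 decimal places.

MPC = 0.86

k = 1/(1 − MPC), so 1 − MPC = 1/k = 1/7.3 = 0.1370
MPC = 1 − 0.1370 = 0.86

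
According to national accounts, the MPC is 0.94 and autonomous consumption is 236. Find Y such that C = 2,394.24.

Y = 2296

236 + 0.94Y = 2394.24
0.94Y = 2158.24, so Y = 2158.24/0.94 = 2296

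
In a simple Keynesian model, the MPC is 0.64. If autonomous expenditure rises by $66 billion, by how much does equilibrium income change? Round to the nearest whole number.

The multiplier is 1/(1 − MPC) = 1/0.36.
ΔY = 66/0.36 = 183.33 ≈ 183

ΔY ≈ 183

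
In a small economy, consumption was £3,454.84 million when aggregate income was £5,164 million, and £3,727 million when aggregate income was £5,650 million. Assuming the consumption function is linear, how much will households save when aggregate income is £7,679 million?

S = 2815.76

MPC = (3727 − 3454.84)/(5650 − 5164) = 272.16/486 = 0.56
a = 3454.84 − 0.56(5164) = 3454.84 − 2891.84 = 563
C = 563 + 0.56(7679) = 4863.24
S = 7679 − 4863.24 = 2815.76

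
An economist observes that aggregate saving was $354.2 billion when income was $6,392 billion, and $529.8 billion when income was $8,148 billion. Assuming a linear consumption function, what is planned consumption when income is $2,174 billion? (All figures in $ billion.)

C = 2241.6

MPS = ΔS/ΔY = (529.8 − 354.2)/(8148 − 6392) = 175.6/1756 = 0.1
MPC = 1 − MPS = 0.9
Autonomous saving = 354.2 − 0.1(6392) = -285, so a = 285
C = 285 + 0.9(2174) = 285 + 1956.6 = 2241.6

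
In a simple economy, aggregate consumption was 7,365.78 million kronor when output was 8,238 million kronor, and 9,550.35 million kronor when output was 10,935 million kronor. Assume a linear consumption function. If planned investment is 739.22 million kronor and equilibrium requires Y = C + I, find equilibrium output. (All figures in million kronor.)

MPC = (9550.35 − 7365.78)/(10935 − 8238) = 2184.57/2697 = 0.81
a = 7365.78 − 0.81(8238) = 693
Equilibrium: Y = 693 + 0.81Y + 739.22
0.19Y = 1432.22, so Y = 1432.22/0.19 = 7538

Y = 7538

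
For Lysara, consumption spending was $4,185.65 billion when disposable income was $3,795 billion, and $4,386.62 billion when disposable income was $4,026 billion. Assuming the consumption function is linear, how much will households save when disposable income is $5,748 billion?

MPC = (4386.62 − 4185.65)/(4026 − 3795) = 200.97/231 = 0.87
a = 4185.65 − 0.87(3795) = 4185.65 − 3301.65 = 884
C = 884 + 0.87(5748) = 5884.76
S = 5748 − 5884.76 = -136.76

S = -136.76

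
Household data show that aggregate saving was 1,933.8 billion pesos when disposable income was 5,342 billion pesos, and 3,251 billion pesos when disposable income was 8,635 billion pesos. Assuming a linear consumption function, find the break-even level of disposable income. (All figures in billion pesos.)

Y = 507.5

MPS = ΔS/ΔY = (3251 − 1933.8)/(8635 − 5342) = 1317.2/3293 = 0.4
MPC = 1 − MPS = 0.6
From S(5342) = 1933.8: −a + 0.4(5342) = 1933.8, so a = 2136.8 − 1933.8 = 203
Break-even (S = 0): Y = a/MPS = 203/0.4 = 507.5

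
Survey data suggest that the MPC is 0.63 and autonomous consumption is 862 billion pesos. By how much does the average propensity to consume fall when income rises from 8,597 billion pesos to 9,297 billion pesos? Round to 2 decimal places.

ΔAPC = 0.01

At Y = 8597: C = 862 + 0.63(8597) = 6278.11, APC = 6278.11/8597 = 0.730
At Y = 9297: C = 6719.11, APC = 6719.11/9297 = 0.723
Fall in APC = 0.730 − 0.723 = 0.007 ≈ 0.01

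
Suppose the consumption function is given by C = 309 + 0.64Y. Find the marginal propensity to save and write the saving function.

MPS = 0.36; S = -309 + 0.36Y

MPS = 1 − MPC = 1 − 0.64 = 0.36
S = Y − C = -309 + 0.36Y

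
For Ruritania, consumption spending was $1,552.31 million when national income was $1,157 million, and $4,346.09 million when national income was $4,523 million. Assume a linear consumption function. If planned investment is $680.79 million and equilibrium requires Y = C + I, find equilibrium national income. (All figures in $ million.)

MPC = (4346.09 − 1552.31)/(4523 − 1157) = 2793.78/3366 = 0.83
a = 1552.31 − 0.83(1157) = 592
Equilibrium: Y = 592 + 0.83Y + 680.79
0.17Y = 1272.79, so Y = 1272.79/0.17 = 7487

Y = 7487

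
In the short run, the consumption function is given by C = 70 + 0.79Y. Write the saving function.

S = -70 + 0.21Y

S = Y − C = Y − (70 + 0.79Y) = -70 + (1 − 0.79)Y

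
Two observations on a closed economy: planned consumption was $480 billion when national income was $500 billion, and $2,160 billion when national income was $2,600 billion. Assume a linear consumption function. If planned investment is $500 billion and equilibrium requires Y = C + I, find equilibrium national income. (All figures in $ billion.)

MPC = (2160 − 480)/(2600 − 500) = 1680/2100 = 0.8
a = 480 − 0.8(500) = 80
Equilibrium: Y = 80 + 0.8Y + 500
0.2Y = 580, so Y = 580/0.2 = 2900

Y = 2900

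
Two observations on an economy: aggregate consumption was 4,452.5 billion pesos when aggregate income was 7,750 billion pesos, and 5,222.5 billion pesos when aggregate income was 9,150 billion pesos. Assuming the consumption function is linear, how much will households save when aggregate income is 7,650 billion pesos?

S = 3252.5

MPC = (5222.5 − 4452.5)/(9150 − 7750) = 770/1400 = 0.55
a = 4452.5 − 0.55(7750) = 4452.5 − 4262.5 = 190
C = 190 + 0.55(7650) = 4397.5
S = 7650 − 4397.5 = 3252.5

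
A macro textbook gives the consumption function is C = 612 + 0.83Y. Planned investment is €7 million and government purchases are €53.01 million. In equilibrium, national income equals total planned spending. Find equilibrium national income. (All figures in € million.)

Y = C + I + G = 612 + 0.83Y + 7 + 53.01
Y − 0.83Y = 672.01
0.17Y = 672.01, so Y = 672.01/0.17 = 3953

Y = 3953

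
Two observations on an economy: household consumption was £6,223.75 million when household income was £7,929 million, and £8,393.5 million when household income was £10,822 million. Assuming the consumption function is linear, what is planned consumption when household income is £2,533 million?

C = 2176.75

MPC = (8393.5 − 6223.75)/(10822 − 7929) = 2169.75/2893 = 0.75
a = 6223.75 − 0.75(7929) = 6223.75 − 5946.75 = 277
C = 277 + 0.75(2533) = 277 + 1899.75 = 2176.75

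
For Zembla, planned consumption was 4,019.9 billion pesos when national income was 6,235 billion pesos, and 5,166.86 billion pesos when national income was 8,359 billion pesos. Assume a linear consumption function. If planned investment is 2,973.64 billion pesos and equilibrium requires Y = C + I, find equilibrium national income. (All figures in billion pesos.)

Y = 7884

MPC = (5166.86 − 4019.9)/(8359 − 6235) = 1146.96/2124 = 0.54
a = 4019.9 − 0.54(6235) = 653
Equilibrium: Y = 653 + 0.54Y + 2973.64
0.46Y = 3626.64, so Y = 3626.64/0.46 = 7884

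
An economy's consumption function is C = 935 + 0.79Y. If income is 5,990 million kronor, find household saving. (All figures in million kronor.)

C = 935 + 0.79(5990) = 935 + 4732.1 = 5667.1
S = Y − C = 5990 − 5667.1 = 322.9

S = 322.9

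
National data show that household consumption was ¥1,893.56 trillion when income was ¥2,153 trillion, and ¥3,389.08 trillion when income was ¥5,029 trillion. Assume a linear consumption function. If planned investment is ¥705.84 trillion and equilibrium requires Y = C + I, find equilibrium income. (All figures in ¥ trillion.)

MPC = (3389.08 − 1893.56)/(5029 − 2153) = 1495.52/2876 = 0.52
a = 1893.56 − 0.52(2153) = 774
Equilibrium: Y = 774 + 0.52Y + 705.84
0.48Y = 1479.84, so Y = 1479.84/0.48 = 3083

Y = 3083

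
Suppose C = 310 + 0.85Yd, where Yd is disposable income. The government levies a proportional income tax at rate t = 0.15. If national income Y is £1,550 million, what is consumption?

Yd = (1 − 0.15)(1550) = 0.85(1550) = 1317.5
C = 310 + 0.85(1317.5) = 310 + 1119.875 = 1429.875

C = 1429.875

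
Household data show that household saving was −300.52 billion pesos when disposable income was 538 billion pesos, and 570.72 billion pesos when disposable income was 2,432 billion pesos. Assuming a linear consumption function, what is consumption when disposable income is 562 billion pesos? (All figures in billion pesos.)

MPS = ΔS/ΔY = (570.72 − (-300.52))/(2432 − 538) = 871.24/1894 = 0.46
MPC = 1 − MPS = 0.54
Autonomous saving = -300.52 − 0.46(538) = -548, so a = 548
C = 548 + 0.54(562) = 548 + 303.48 = 851.48

C = 851.48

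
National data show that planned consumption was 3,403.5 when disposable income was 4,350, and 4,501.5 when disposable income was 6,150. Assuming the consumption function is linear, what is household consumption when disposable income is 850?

MPC = (4501.5 − 3403.5)/(6150 − 4350) = 1098/1800 = 0.61
a = 3403.5 − 0.61(4350) = 3403.5 − 2653.5 = 750
C = 750 + 0.61(850) = 750 + 518.5 = 1268.5

C = 1268.5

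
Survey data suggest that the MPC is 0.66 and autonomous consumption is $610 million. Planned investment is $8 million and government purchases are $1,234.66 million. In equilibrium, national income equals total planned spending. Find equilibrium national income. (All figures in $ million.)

Y = 5449

Y = C + I + G = 610 + 0.66Y + 8 + 1234.66
Y − 0.66Y = 1852.66
0.34Y = 1852.66, so Y = 1852.66/0.34 = 5449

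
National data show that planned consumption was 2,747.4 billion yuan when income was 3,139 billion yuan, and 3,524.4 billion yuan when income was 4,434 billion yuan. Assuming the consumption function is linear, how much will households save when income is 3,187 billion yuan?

MPC = (3524.4 − 2747.4)/(4434 − 3139) = 777/1295 = 0.6
a = 2747.4 − 0.6(3139) = 2747.4 − 1883.4 = 864
C = 864 + 0.6(3187) = 2776.2
S = 3187 − 2776.2 = 410.8

S = 410.8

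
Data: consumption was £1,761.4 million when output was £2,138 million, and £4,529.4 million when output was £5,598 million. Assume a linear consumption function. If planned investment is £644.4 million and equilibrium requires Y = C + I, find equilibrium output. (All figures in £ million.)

MPC = (4529.4 − 1761.4)/(5598 − 2138) = 2768/3460 = 0.8
a = 1761.4 − 0.8(2138) = 51
Equilibrium: Y = 51 + 0.8Y + 644.4
0.2Y = 695.4, so Y = 695.4/0.2 = 3477

Y = 3477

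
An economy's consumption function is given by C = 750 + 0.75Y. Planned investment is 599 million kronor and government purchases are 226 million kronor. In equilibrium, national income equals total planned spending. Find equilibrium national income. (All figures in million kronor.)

Y = C + I + G = 750 + 0.75Y + 599 + 226
Y − 0.75Y = 1575
0.25Y = 1575, so Y = 1575/0.25 = 6300

Y = 6300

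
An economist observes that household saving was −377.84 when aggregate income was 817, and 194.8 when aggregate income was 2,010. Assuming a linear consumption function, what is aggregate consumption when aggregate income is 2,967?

MPS = ΔS/ΔY = (194.8 − (-377.84))/(2010 − 817) = 572.64/1193 = 0.48
MPC = 1 − MPS = 0.52
Autonomous saving = -377.84 − 0.48(817) = -770, so a = 770
C = 770 + 0.52(2967) = 770 + 1542.84 = 2312.84

C = 2312.84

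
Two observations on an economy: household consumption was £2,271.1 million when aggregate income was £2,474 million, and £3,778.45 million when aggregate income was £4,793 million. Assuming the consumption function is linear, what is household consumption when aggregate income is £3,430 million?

C = 2892.5

MPC = (3778.45 − 2271.1)/(4793 − 2474) = 1507.35/2319 = 0.65
a = 2271.1 − 0.65(2474) = 2271.1 − 1608.1 = 663
C = 663 + 0.65(3430) = 663 + 2229.5 = 2892.5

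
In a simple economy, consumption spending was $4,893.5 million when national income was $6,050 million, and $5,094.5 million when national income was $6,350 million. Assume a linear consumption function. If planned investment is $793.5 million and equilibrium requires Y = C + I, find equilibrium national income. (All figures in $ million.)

MPC = (5094.5 − 4893.5)/(6350 − 6050) = 201/300 = 0.67
a = 4893.5 − 0.67(6050) = 840
Equilibrium: Y = 840 + 0.67Y + 793.5
0.33Y = 1633.5, so Y = 1633.5/0.33 = 4950

Y = 4950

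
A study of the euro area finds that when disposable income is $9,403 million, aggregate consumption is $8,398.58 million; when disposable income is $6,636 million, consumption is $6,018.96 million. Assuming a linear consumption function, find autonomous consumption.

MPC = ΔC/ΔY = (8398.58 − 6018.96)/(9403 − 6636) = 2379.62/2767 = 0.86
a = C − MPC·Y = 6018.96 − 0.86(6636) = 6018.96 − 5706.96 = 312

a = 312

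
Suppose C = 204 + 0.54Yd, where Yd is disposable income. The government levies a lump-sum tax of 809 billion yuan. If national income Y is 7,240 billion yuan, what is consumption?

Yd = Y − T = 7240 − 809 = 6431
C = 204 + 0.54(6431) = 204 + 3472.74 = 3676.74

C = 3676.74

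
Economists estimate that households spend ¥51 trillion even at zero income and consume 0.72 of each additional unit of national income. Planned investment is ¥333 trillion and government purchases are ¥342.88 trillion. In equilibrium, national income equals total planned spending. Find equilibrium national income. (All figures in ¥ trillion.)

Y = 2596

Y = C + I + G = 51 + 0.72Y + 333 + 342.88
Y − 0.72Y = 726.88
0.28Y = 726.88, so Y = 726.88/0.28 = 2596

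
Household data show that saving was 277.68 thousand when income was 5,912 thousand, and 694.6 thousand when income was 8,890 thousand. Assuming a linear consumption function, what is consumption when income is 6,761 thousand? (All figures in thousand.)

MPS = ΔS/ΔY = (694.6 − 277.68)/(8890 − 5912) = 416.92/2978 = 0.14
MPC = 1 − MPS = 0.86
Autonomous saving = 277.68 − 0.14(5912) = -550, so a = 550
C = 550 + 0.86(6761) = 550 + 5814.46 = 6364.46

C = 6364.46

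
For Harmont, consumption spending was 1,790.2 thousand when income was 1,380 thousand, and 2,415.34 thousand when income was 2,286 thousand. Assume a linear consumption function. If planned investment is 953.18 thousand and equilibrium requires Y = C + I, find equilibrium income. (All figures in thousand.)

MPC = (2415.34 − 1790.2)/(2286 − 1380) = 625.14/906 = 0.69
a = 1790.2 − 0.69(1380) = 838
Equilibrium: Y = 838 + 0.69Y + 953.18
0.31Y = 1791.18, so Y = 1791.18/0.31 = 5778

Y = 5778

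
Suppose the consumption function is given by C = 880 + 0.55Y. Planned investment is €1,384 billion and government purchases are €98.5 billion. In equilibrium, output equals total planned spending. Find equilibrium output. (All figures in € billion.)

Y = C + I + G = 880 + 0.55Y + 1384 + 98.5
Y − 0.55Y = 2362.5
0.45Y = 2362.5, so Y = 2362.5/0.45 = 5250

Y = 5250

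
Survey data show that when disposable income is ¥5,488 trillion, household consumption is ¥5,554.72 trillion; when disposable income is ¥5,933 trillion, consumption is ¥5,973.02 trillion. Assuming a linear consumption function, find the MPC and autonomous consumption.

MPC = 0.94; a = 396

MPC = ΔC/ΔY = (5973.02 − 5554.72)/(5933 − 5488) = 418.3/445 = 0.94
a = C − MPC·Y = 5554.72 − 0.94(5488) = 5554.72 − 5158.72 = 396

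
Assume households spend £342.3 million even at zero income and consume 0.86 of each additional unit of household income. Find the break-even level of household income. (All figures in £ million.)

Y = 2445

At break-even, C = Y: 342.3 + 0.86Y = Y
0.14Y = 342.3, so Y = 342.3/0.14 = 2445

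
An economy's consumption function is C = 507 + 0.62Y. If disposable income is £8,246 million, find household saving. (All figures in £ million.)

C = 507 + 0.62(8246) = 507 + 5112.52 = 5619.52
S = Y − C = 8246 − 5619.52 = 2626.48

S = 2626.48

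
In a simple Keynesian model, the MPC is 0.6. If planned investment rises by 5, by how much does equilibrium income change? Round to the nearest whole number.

The multiplier is 1/(1 − MPC) = 1/0.4.
ΔY = 5/0.4 = 12.50 ≈ 13

ΔY ≈ 13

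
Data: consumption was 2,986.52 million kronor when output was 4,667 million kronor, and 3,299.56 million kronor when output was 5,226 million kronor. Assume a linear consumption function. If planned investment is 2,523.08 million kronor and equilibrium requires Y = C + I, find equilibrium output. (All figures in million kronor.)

MPC = (3299.56 − 2986.52)/(5226 − 4667) = 313.04/559 = 0.56
a = 2986.52 − 0.56(4667) = 373
Equilibrium: Y = 373 + 0.56Y + 2523.08
0.44Y = 2896.08, so Y = 2896.08/0.44 = 6582

Y = 6582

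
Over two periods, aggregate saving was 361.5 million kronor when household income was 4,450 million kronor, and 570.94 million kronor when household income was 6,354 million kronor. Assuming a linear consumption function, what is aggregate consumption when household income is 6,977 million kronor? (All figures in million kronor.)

C = 6337.53

MPS = ΔS/ΔY = (570.94 − 361.5)/(6354 − 4450) = 209.44/1904 = 0.11
MPC = 1 − MPS = 0.89
Autonomous saving = 361.5 − 0.11(4450) = -128, so a = 128
C = 128 + 0.89(6977) = 128 + 6209.53 = 6337.53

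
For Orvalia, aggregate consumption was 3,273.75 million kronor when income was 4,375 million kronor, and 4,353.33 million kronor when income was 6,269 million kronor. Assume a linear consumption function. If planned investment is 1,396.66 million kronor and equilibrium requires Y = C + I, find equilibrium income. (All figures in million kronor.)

MPC = (4353.33 − 3273.75)/(6269 − 4375) = 1079.58/1894 = 0.57
a = 3273.75 − 0.57(4375) = 780
Equilibrium: Y = 780 + 0.57Y + 1396.66
0.43Y = 2176.66, so Y = 2176.66/0.43 = 5062

Y = 5062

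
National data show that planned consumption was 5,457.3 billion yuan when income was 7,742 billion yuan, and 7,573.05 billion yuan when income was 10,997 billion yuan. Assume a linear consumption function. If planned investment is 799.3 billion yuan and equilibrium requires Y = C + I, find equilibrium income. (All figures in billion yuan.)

MPC = (7573.05 − 5457.3)/(10997 − 7742) = 2115.75/3255 = 0.65
a = 5457.3 − 0.65(7742) = 425
Equilibrium: Y = 425 + 0.65Y + 799.3
0.35Y = 1224.3, so Y = 1224.3/0.35 = 3498

Y = 3498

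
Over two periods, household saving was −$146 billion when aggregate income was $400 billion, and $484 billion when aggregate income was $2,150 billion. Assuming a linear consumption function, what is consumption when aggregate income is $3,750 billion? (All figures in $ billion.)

C = 2690

MPS = ΔS/ΔY = (484 − (-146))/(2150 − 400) = 630/1750 = 0.36
MPC = 1 − MPS = 0.64
Autonomous saving = -146 − 0.36(400) = -290, so a = 290
C = 290 + 0.64(3750) = 290 + 2400 = 2690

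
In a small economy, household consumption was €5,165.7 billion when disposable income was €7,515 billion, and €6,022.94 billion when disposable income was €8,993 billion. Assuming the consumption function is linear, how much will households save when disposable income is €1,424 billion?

S = -208.92

MPC = (6022.94 − 5165.7)/(8993 − 7515) = 857.24/1478 = 0.58
a = 5165.7 − 0.58(7515) = 5165.7 − 4358.7 = 807
C = 807 + 0.58(1424) = 1632.92
S = 1424 − 1632.92 = -208.92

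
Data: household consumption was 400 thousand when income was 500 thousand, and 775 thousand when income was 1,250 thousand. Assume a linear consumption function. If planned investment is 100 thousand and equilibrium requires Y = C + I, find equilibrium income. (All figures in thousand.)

MPC = (775 − 400)/(1250 − 500) = 375/750 = 0.5
a = 400 − 0.5(500) = 150
Equilibrium: Y = 150 + 0.5Y + 100
0.5Y = 250, so Y = 250/0.5 = 500

Y = 500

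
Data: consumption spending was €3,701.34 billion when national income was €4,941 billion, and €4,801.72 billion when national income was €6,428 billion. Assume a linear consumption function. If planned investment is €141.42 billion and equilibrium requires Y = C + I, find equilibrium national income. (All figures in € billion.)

Y = 717

MPC = (4801.72 − 3701.34)/(6428 − 4941) = 1100.38/1487 = 0.74
a = 3701.34 − 0.74(4941) = 45
Equilibrium: Y = 45 + 0.74Y + 141.42
0.26Y = 186.42, so Y = 186.42/0.26 = 717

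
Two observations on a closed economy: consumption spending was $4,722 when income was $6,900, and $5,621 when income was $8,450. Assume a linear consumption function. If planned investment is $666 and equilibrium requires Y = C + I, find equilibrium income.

MPC = (5621 − 4722)/(8450 − 6900) = 899/1550 = 0.58
a = 4722 − 0.58(6900) = 720
Equilibrium: Y = 720 + 0.58Y + 666
0.42Y = 1386, so Y = 1386/0.42 = 3300

Y = 3300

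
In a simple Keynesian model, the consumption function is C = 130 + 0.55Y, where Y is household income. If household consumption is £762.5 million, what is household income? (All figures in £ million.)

Y = 1150

130 + 0.55Y = 762.5
0.55Y = 632.5, so Y = 632.5/0.55 = 1150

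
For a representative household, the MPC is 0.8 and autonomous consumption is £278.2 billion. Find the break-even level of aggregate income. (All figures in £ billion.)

Y = 1391

At break-even, C = Y: 278.2 + 0.8Y = Y
0.2Y = 278.2, so Y = 278.2/0.2 = 1391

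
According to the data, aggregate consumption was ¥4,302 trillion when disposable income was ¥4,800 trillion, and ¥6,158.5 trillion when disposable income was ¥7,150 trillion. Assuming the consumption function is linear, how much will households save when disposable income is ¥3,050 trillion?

MPC = (6158.5 − 4302)/(7150 − 4800) = 1856.5/2350 = 0.79
a = 4302 − 0.79(4800) = 4302 − 3792 = 510
C = 510 + 0.79(3050) = 2919.5
S = 3050 − 2919.5 = 130.5

S = 130.5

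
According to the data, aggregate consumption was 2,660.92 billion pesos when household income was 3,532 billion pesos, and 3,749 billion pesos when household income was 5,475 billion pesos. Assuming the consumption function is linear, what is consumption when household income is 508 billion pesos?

MPC = (3749 − 2660.92)/(5475 − 3532) = 1088.08/1943 = 0.56
a = 2660.92 − 0.56(3532) = 2660.92 − 1977.92 = 683
C = 683 + 0.56(508) = 683 + 284.48 = 967.48

C = 967.48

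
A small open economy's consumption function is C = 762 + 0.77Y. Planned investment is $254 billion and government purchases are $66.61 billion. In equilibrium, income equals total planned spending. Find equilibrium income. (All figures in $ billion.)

Y = 4707

Y = C + I + G = 762 + 0.77Y + 254 + 66.61
Y − 0.77Y = 1082.61
0.23Y = 1082.61, so Y = 1082.61/0.23 = 4707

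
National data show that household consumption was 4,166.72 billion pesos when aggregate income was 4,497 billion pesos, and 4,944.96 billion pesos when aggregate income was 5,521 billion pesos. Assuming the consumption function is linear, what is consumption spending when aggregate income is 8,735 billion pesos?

C = 7387.6

MPC = (4944.96 − 4166.72)/(5521 − 4497) = 778.24/1024 = 0.76
a = 4166.72 − 0.76(4497) = 4166.72 − 3417.72 = 749
C = 749 + 0.76(8735) = 749 + 6638.6 = 7387.6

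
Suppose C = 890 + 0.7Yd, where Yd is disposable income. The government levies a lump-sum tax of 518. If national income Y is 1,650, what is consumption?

Yd = Y − T = 1650 − 518 = 1132
C = 890 + 0.7(1132) = 890 + 792.4 = 1682.4

C = 1682.4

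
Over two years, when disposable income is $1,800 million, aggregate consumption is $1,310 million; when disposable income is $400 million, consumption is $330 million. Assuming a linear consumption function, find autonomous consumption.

a = 50

MPC = ΔC/ΔY = (1310 − 330)/(1800 − 400) = 980/1400 = 0.7
a = C − MPC·Y = 330 − 0.7(400) = 330 − 280 = 50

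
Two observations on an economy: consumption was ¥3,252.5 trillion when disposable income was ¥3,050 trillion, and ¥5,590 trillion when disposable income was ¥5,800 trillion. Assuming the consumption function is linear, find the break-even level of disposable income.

MPC = (5590 − 3252.5)/(5800 − 3050) = 2337.5/2750 = 0.85
a = 3252.5 − 0.85(3050) = 3252.5 − 2592.5 = 660
Break-even: Y = a/(1−MPC) = 660/0.15 = 4400

Y = 4400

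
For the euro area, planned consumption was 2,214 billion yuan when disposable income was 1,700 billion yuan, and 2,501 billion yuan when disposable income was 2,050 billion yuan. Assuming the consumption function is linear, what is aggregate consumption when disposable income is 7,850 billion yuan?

C = 7257

MPC = (2501 − 2214)/(2050 − 1700) = 287/350 = 0.82
a = 2214 − 0.82(1700) = 2214 − 1394 = 820
C = 820 + 0.82(7850) = 820 + 6437 = 7257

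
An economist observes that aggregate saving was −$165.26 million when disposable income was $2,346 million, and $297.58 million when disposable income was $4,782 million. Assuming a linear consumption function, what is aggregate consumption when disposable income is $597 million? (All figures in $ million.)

C = 1094.57

MPS = ΔS/ΔY = (297.58 − (-165.26))/(4782 − 2346) = 462.84/2436 = 0.19
MPC = 1 − MPS = 0.81
Autonomous saving = -165.26 − 0.19(2346) = -611, so a = 611
C = 611 + 0.81(597) = 611 + 483.57 = 1094.57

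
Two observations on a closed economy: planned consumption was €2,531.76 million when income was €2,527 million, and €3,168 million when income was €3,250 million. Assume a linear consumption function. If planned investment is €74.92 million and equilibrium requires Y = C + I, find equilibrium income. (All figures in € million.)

MPC = (3168 − 2531.76)/(3250 − 2527) = 636.24/723 = 0.88
a = 2531.76 − 0.88(2527) = 308
Equilibrium: Y = 308 + 0.88Y + 74.92
0.12Y = 382.92, so Y = 382.92/0.12 = 3191

Y = 3191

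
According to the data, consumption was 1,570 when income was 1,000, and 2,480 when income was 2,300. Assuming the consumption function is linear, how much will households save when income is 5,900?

S = 900

MPC = (2480 − 1570)/(2300 − 1000) = 910/1300 = 0.7
a = 1570 − 0.7(1000) = 1570 − 700 = 870
C = 870 + 0.7(5900) = 5000
S = 5900 − 5000 = 900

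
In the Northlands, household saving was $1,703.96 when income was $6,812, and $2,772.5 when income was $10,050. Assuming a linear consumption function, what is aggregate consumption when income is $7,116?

MPS = ΔS/ΔY = (2772.5 − 1703.96)/(10050 − 6812) = 1068.54/3238 = 0.33
MPC = 1 − MPS = 0.67
Autonomous saving = 1703.96 − 0.33(6812) = -544, so a = 544
C = 544 + 0.67(7116) = 544 + 4767.72 = 5311.72

C = 5311.72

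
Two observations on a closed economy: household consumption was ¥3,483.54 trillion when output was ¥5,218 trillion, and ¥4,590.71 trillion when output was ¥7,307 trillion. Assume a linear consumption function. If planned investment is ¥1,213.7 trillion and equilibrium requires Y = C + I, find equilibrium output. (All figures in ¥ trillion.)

MPC = (4590.71 − 3483.54)/(7307 − 5218) = 1107.17/2089 = 0.53
a = 3483.54 − 0.53(5218) = 718
Equilibrium: Y = 718 + 0.53Y + 1213.7
0.47Y = 1931.7, so Y = 1931.7/0.47 = 4110

Y = 4110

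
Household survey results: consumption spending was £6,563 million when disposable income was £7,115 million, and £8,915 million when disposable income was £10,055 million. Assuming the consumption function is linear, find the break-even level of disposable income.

Y = 4355

MPC = (8915 − 6563)/(10055 − 7115) = 2352/2940 = 0.8
a = 6563 − 0.8(7115) = 6563 − 5692 = 871
Break-even: Y = a/(1−MPC) = 871/0.2 = 4355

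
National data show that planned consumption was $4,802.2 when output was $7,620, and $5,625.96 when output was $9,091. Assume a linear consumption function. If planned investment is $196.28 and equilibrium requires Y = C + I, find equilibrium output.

MPC = (5625.96 − 4802.2)/(9091 − 7620) = 823.76/1471 = 0.56
a = 4802.2 − 0.56(7620) = 535
Equilibrium: Y = 535 + 0.56Y + 196.28
0.44Y = 731.28, so Y = 731.28/0.44 = 1662

Y = 1662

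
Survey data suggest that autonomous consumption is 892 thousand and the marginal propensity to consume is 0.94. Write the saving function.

S = Y − C = Y − (892 + 0.94Y) = -892 + (1 − 0.94)Y

S = -892 + 0.06Y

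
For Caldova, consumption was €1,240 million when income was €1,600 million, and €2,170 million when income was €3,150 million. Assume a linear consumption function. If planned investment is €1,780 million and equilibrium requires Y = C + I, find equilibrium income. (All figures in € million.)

Y = 5150

MPC = (2170 − 1240)/(3150 − 1600) = 930/1550 = 0.6
a = 1240 − 0.6(1600) = 280
Equilibrium: Y = 280 + 0.6Y + 1780
0.4Y = 2060, so Y = 2060/0.4 = 5150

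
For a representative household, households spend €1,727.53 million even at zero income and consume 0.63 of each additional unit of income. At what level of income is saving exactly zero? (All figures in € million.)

Y = 4669

At break-even, C = Y: 1727.53 + 0.63Y = Y
0.37Y = 1727.53, so Y = 1727.53/0.37 = 4669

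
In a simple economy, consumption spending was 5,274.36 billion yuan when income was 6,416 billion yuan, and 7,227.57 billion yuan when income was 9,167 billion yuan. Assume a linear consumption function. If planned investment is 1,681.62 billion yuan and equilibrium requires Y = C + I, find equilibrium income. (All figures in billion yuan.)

Y = 8278

MPC = (7227.57 − 5274.36)/(9167 − 6416) = 1953.21/2751 = 0.71
a = 5274.36 − 0.71(6416) = 719
Equilibrium: Y = 719 + 0.71Y + 1681.62
0.29Y = 2400.62, so Y = 2400.62/0.29 = 8278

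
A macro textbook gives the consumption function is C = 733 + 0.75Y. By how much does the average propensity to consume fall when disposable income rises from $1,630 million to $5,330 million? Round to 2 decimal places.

ΔAPC = 0.31

At Y = 1630: C = 733 + 0.75(1630) = 1955.5, APC = 1955.5/1630 = 1.200
At Y = 5330: C = 4730.5, APC = 4730.5/5330 = 0.888
Fall in APC = 1.200 − 0.888 = 0.312 ≈ 0.31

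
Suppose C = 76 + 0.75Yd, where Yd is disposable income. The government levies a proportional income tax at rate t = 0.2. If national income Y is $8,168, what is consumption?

Yd = (1 − 0.2)(8168) = 0.8(8168) = 6534.4
C = 76 + 0.75(6534.4) = 76 + 4900.8 = 4976.8

C = 4976.8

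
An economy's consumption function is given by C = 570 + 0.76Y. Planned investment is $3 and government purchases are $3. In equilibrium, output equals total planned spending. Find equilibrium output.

Y = 2400

Y = C + I + G = 570 + 0.76Y + 3 + 3
Y − 0.76Y = 576
0.24Y = 576, so Y = 576/0.24 = 2400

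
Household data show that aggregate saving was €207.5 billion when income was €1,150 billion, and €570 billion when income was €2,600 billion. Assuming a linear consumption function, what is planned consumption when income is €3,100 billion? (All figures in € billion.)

MPS = ΔS/ΔY = (570 − 207.5)/(2600 − 1150) = 362.5/1450 = 0.25
MPC = 1 − MPS = 0.75
Autonomous saving = 207.5 − 0.25(1150) = -80, so a = 80
C = 80 + 0.75(3100) = 80 + 2325 = 2405

C = 2405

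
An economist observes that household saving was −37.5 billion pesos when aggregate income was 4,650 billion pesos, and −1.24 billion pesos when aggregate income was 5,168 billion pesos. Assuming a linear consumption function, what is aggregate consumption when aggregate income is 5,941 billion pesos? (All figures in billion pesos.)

MPS = ΔS/ΔY = (-1.24 − (-37.5))/(5168 − 4650) = 36.26/518 = 0.07
MPC = 1 − MPS = 0.93
Autonomous saving = -37.5 − 0.07(4650) = -363, so a = 363
C = 363 + 0.93(5941) = 363 + 5525.13 = 5888.13

C = 5888.13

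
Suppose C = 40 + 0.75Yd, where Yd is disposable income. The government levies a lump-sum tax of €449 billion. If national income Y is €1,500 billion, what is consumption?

Yd = Y − T = 1500 − 449 = 1051
C = 40 + 0.75(1051) = 40 + 788.25 = 828.25

C = 828.25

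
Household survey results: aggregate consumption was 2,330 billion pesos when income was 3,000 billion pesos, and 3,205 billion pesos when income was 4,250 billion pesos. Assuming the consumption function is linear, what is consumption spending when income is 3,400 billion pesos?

C = 2610

MPC = (3205 − 2330)/(4250 − 3000) = 875/1250 = 0.7
a = 2330 − 0.7(3000) = 2330 − 2100 = 230
C = 230 + 0.7(3400) = 230 + 2380 = 2610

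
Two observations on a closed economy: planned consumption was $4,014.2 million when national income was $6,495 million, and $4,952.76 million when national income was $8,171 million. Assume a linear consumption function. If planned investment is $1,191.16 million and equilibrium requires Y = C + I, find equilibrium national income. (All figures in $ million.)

Y = 3564

MPC = (4952.76 − 4014.2)/(8171 − 6495) = 938.56/1676 = 0.56
a = 4014.2 − 0.56(6495) = 377
Equilibrium: Y = 377 + 0.56Y + 1191.16
0.44Y = 1568.16, so Y = 1568.16/0.44 = 3564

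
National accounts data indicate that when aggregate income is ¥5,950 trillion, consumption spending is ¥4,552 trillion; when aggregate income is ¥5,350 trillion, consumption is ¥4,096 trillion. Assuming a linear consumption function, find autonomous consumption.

a = 30

MPC = ΔC/ΔY = (4552 − 4096)/(5950 − 5350) = 456/600 = 0.76
a = C − MPC·Y = 4096 − 0.76(5350) = 4096 − 4066 = 30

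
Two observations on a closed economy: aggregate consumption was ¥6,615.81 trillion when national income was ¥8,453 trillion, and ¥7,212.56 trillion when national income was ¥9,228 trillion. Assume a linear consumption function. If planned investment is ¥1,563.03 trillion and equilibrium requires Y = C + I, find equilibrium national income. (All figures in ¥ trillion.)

MPC = (7212.56 − 6615.81)/(9228 − 8453) = 596.75/775 = 0.77
a = 6615.81 − 0.77(8453) = 107
Equilibrium: Y = 107 + 0.77Y + 1563.03
0.23Y = 1670.03, so Y = 1670.03/0.23 = 7261

Y = 7261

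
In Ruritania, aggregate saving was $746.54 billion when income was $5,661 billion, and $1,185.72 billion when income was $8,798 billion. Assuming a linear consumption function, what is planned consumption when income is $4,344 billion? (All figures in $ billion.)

MPS = ΔS/ΔY = (1185.72 − 746.54)/(8798 − 5661) = 439.18/3137 = 0.14
MPC = 1 − MPS = 0.86
Autonomous saving = 746.54 − 0.14(5661) = -46, so a = 46
C = 46 + 0.86(4344) = 46 + 3735.84 = 3781.84

C = 3781.84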